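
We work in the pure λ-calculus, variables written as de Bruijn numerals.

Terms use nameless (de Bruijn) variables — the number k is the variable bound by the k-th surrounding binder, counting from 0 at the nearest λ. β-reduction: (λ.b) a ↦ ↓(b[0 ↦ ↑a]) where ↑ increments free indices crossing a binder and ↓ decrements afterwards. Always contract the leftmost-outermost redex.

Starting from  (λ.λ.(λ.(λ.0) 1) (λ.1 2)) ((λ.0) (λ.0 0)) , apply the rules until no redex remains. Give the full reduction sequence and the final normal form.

  start: (λ.λ.(λ.(λ.0) 1) (λ.1 2)) ((λ.0) (λ.0 0))
  →1  λ.(λ.(λ.0) 1) (λ.1 ((λ.0) (λ.0 0)))
  →2  λ.(λ.0) 0
  →3  λ.0

Answer: normal form = λ.0  (in 3 steps)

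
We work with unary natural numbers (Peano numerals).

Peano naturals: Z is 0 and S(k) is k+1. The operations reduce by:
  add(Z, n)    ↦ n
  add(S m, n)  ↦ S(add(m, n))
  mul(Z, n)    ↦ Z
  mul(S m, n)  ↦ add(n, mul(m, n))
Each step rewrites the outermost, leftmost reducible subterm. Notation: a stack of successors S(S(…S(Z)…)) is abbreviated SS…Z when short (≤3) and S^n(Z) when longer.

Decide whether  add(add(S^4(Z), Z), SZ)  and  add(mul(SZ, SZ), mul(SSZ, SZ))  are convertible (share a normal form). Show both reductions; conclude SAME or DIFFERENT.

Term A:
  start: add(add(S^4(Z), Z), SZ)
  [1] add(S(add(SSSZ, Z)), SZ)
  [2] S(add(add(SSSZ, Z), SZ))
  [3] S(add(S(add(SSZ, Z)), SZ))
  [4] S(S(add(add(SSZ, Z), SZ)))
  [5] S(S(add(S(add(SZ, Z)), SZ)))
  [6] S(S(S(add(add(SZ, Z), SZ))))
  [7] S(S(S(add(S(add(Z, Z)), SZ))))
  [8] S(S(S(S(add(add(Z, Z), SZ)))))
  [9] S(S(S(S(add(Z, SZ)))))
  [10] S^5(Z)

Term B:
  start: add(mul(SZ, SZ), mul(SSZ, SZ))
  [1] add(add(SZ, mul(Z, SZ)), mul(SSZ, SZ))
  [2] add(S(add(Z, mul(Z, SZ))), mul(SSZ, SZ))
  [3] S(add(add(Z, mul(Z, SZ)), mul(SSZ, SZ)))
  [4] S(add(mul(Z, SZ), mul(SSZ, SZ)))
  [5] S(add(Z, mul(SSZ, SZ)))
  [6] S(mul(SSZ, SZ))
  [7] S(add(SZ, mul(SZ, SZ)))
  [8] S(S(add(Z, mul(SZ, SZ))))
  [9] S(S(mul(SZ, SZ)))
  [10] S(S(add(SZ, mul(Z, SZ))))
  [11] S(S(S(add(Z, mul(Z, SZ)))))
  [12] S(S(S(mul(Z, SZ))))
  [13] SSSZ

Answer: DIFFERENT — A ⇓ S^5(Z), B ⇓ SSSZ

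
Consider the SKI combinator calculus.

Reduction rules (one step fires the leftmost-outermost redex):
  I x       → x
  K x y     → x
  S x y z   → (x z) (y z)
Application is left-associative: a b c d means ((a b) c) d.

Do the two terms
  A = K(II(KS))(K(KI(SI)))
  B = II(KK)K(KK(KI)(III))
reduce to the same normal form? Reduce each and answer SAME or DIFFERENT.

Term A:
  start: K(II(KS))(K(KI(SI)))
  →1  II(KS)
  →2  I(KS)
  →3  KS

Term B:
  start: II(KK)K(KK(KI)(III))
  →1  I(KK)K(KK(KI)(III))
  →2  KKK(KK(KI)(III))
  →3  K(KK(KI)(III))
  →4  K(K(III))
  →5  K(K(II))
  →6  K(KI)

Answer: DIFFERENT — A ⇓ KS, B ⇓ K(KI)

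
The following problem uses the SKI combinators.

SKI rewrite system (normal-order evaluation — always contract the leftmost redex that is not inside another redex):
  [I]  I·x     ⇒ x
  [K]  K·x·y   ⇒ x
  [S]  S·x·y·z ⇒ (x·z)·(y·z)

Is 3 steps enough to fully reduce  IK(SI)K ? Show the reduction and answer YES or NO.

Answer: YES — reaches normal form SI in 2 ≤ 3 steps

Derivation:
  start: IK(SI)K
  →1  K(SI)K
  →2  SI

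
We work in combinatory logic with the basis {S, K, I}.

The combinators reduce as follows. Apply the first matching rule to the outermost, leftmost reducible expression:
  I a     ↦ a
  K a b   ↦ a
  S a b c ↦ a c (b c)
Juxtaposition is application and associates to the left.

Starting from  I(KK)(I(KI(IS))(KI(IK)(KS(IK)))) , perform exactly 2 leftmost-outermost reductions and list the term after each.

  start: I(KK)(I(KI(IS))(KI(IK)(KS(IK))))
  step 1: KK(I(KI(IS))(KI(IK)(KS(IK))))
  step 2: K

Answer: after 2 steps: K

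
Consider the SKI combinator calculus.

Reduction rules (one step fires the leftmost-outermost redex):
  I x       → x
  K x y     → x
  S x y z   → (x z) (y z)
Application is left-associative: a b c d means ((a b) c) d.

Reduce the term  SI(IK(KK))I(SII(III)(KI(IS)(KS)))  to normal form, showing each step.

  start: SI(IK(KK))I(SII(III)(KI(IS)(KS)))
  →1  II(IK(KK)I)(SII(III)(KI(IS)(KS)))
  →2  I(IK(KK)I)(SII(III)(KI(IS)(KS)))
  →3  IK(KK)I(SII(III)(KI(IS)(KS)))
  →4  K(KK)I(SII(III)(KI(IS)(KS)))
  →5  KK(SII(III)(KI(IS)(KS)))
  →6  K

Answer: normal form = K  (in 6 steps)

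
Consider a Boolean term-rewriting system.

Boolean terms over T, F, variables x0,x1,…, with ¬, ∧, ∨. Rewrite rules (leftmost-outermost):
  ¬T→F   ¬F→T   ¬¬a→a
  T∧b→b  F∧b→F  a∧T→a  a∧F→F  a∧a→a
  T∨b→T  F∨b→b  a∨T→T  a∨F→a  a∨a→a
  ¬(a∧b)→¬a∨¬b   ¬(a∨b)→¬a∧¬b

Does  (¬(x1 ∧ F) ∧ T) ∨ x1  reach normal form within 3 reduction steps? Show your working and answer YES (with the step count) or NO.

  start: (¬(x1 ∧ F) ∧ T) ∨ x1
  →1  ¬(x1 ∧ F) ∨ x1
  →2  (¬x1 ∨ ¬F) ∨ x1
  →3  (¬x1 ∨ T) ∨ x1

Answer: NO — after 3 steps the term is (¬x1 ∨ T) ∨ x1, not yet normal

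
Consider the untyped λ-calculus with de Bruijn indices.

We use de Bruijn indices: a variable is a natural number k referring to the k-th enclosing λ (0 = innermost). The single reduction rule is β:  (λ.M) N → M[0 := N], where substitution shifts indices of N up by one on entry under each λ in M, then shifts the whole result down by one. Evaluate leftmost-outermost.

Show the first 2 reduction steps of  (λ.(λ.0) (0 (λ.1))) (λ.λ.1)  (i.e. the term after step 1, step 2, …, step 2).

  start: (λ.(λ.0) (0 (λ.1))) (λ.λ.1)
  [1] (λ.0) ((λ.λ.1) (λ.λ.λ.1))
  [2] (λ.λ.1) (λ.λ.λ.1)

Answer: after 2 steps: (λ.λ.1) (λ.λ.λ.1)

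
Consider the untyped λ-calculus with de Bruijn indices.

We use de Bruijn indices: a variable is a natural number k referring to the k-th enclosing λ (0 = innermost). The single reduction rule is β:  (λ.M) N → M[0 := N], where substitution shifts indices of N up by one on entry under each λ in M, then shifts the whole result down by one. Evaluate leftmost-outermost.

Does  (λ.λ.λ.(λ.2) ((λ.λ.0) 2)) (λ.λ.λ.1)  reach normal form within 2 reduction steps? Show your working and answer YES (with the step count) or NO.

Answer: YES — reaches normal form λ.λ.1 in 2 ≤ 2 steps

Working:
  start: (λ.λ.λ.(λ.2) ((λ.λ.0) 2)) (λ.λ.λ.1)
  →1  λ.λ.(λ.2) ((λ.λ.0) (λ.λ.λ.1))
  →2  λ.λ.1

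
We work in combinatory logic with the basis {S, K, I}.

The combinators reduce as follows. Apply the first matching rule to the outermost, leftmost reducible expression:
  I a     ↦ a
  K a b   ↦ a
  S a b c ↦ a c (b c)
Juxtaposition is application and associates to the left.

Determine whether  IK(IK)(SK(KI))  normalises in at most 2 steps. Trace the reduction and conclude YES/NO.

Answer: NO — after 2 steps the term is IK, not yet normal

Working:
  start: IK(IK)(SK(KI))
  step 1: K(IK)(SK(KI))
  step 2: IK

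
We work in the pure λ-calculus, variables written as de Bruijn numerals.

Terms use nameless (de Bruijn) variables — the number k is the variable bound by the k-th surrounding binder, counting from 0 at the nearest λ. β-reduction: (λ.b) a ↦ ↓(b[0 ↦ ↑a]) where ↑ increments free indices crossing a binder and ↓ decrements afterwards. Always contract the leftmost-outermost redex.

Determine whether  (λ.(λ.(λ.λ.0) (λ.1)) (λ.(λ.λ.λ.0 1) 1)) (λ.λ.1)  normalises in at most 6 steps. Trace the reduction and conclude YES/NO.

Answer: YES — reaches normal form λ.0 in 3 ≤ 6 steps

Derivation:
  start: (λ.(λ.(λ.λ.0) (λ.1)) (λ.(λ.λ.λ.0 1) 1)) (λ.λ.1)
  step 1: (λ.(λ.λ.0) (λ.1)) (λ.(λ.λ.λ.0 1) (λ.λ.1))
  step 2: (λ.λ.0) (λ.λ.(λ.λ.λ.0 1) (λ.λ.1))
  step 3: λ.0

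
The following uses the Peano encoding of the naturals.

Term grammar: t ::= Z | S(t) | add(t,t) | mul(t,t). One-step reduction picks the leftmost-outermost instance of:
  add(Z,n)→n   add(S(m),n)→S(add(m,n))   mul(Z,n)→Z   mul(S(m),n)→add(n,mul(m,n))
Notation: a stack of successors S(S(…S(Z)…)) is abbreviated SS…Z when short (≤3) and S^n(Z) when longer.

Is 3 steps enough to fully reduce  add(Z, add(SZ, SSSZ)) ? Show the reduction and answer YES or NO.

Answer: YES — reaches normal form S^4(Z) in 3 ≤ 3 steps

Reduction:
  start: add(Z, add(SZ, SSSZ))
  step 1: add(SZ, SSSZ)
  step 2: S(add(Z, SSSZ))
  step 3: S^4(Z)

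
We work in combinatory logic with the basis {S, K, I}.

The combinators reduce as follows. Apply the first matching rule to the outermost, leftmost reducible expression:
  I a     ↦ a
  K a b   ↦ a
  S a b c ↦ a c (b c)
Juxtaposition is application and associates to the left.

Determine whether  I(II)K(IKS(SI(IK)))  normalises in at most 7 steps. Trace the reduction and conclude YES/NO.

Answer: YES — reaches normal form KS in 5 ≤ 7 steps

Working:
  start: I(II)K(IKS(SI(IK)))
  →1  IIK(IKS(SI(IK)))
  →2  IK(IKS(SI(IK)))
  →3  K(IKS(SI(IK)))
  →4  K(KS(SI(IK)))
  →5  KS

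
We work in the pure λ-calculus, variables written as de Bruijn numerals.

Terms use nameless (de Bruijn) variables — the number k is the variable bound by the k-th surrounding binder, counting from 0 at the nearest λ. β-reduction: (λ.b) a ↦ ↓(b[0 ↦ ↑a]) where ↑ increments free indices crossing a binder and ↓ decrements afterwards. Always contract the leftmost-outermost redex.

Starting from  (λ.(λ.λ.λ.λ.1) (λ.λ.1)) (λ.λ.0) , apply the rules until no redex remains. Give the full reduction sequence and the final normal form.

  start: (λ.(λ.λ.λ.λ.1) (λ.λ.1)) (λ.λ.0)
  step 1: (λ.λ.λ.λ.1) (λ.λ.1)
  step 2: λ.λ.λ.1

Answer: normal form = λ.λ.λ.1  (in 2 steps)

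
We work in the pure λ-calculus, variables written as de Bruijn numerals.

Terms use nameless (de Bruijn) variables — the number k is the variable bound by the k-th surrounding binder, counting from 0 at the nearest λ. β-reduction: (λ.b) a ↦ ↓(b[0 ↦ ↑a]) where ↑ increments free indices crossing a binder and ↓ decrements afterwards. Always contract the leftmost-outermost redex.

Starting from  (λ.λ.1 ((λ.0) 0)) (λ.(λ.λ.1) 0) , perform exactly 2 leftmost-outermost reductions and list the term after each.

  start: (λ.λ.1 ((λ.0) 0)) (λ.(λ.λ.1) 0)
  →1  λ.(λ.(λ.λ.1) 0) ((λ.0) 0)
  →2  λ.(λ.λ.1) ((λ.0) 0)

Answer: after 2 steps: λ.(λ.λ.1) ((λ.0) 0)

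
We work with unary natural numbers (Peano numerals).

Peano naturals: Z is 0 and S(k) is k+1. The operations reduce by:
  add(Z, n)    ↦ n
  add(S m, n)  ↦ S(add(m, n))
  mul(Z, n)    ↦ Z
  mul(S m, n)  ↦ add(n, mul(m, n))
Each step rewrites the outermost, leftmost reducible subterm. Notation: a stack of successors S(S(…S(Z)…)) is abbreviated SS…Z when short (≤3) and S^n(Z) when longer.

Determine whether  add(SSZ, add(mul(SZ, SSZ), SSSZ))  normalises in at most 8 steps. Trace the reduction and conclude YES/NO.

  start: add(SSZ, add(mul(SZ, SSZ), SSSZ))
  →1  S(add(SZ, add(mul(SZ, SSZ), SSSZ)))
  →2  S(S(add(Z, add(mul(SZ, SSZ), SSSZ))))
  →3  S(S(add(mul(SZ, SSZ), SSSZ)))
  →4  S(S(add(add(SSZ, mul(Z, SSZ)), SSSZ)))
  →5  S(S(add(S(add(SZ, mul(Z, SSZ))), SSSZ)))
  →6  S(S(S(add(add(SZ, mul(Z, SSZ)), SSSZ))))
  →7  S(S(S(add(S(add(Z, mul(Z, SSZ))), SSSZ))))
  →8  S(S(S(S(add(add(Z, mul(Z, SSZ)), SSSZ)))))

Answer: NO — after 8 steps the term is S(S(S(S(add(add(Z, mul(Z, SSZ)), SSSZ))))), not yet normal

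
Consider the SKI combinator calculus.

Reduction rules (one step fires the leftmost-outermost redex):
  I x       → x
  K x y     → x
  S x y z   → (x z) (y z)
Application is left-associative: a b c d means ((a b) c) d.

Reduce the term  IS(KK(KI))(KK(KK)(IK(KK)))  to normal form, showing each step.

Answer: normal form = SK(K(K(KK)))  (in 4 steps)

Working:
  start: IS(KK(KI))(KK(KK)(IK(KK)))
  →1  S(KK(KI))(KK(KK)(IK(KK)))
  →2  SK(KK(KK)(IK(KK)))
  →3  SK(K(IK(KK)))
  →4  SK(K(K(KK)))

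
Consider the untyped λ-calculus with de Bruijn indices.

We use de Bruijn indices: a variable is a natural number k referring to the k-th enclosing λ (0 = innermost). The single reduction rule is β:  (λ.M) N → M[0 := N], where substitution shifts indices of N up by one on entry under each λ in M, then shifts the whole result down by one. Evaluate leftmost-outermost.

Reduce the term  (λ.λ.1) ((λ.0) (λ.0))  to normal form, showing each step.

Answer: normal form = λ.λ.0  (in 2 steps)

Working:
  start: (λ.λ.1) ((λ.0) (λ.0))
  step 1: λ.(λ.0) (λ.0)
  step 2: λ.λ.0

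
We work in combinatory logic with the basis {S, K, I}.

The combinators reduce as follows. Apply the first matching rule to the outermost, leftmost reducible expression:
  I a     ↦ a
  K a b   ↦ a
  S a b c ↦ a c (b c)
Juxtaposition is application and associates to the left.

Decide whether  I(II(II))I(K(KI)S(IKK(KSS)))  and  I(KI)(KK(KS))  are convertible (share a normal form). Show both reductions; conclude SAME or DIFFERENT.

Term A:
  start: I(II(II))I(K(KI)S(IKK(KSS)))
  [1] II(II)I(K(KI)S(IKK(KSS)))
  [2] I(II)I(K(KI)S(IKK(KSS)))
  [3] III(K(KI)S(IKK(KSS)))
  [4] II(K(KI)S(IKK(KSS)))
  [5] I(K(KI)S(IKK(KSS)))
  [6] K(KI)S(IKK(KSS))
  [7] KI(IKK(KSS))
  [8] I

Term B:
  start: I(KI)(KK(KS))
  [1] KI(KK(KS))
  [2] I

Answer: SAME — A ⇓ I, B ⇓ I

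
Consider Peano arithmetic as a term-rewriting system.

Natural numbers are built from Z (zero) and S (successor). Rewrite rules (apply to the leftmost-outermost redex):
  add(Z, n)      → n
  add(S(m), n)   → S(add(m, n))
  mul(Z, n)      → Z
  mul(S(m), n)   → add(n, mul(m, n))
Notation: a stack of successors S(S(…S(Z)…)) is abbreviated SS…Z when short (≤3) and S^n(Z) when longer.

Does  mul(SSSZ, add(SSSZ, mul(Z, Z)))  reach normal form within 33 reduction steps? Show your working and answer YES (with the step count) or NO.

Answer: YES — reaches normal form S^9(Z) in 31 ≤ 33 steps

Derivation:
  start: mul(SSSZ, add(SSSZ, mul(Z, Z)))
  [1] add(add(SSSZ, mul(Z, Z)), mul(SSZ, add(SSSZ, mul(Z, Z))))
  [2] add(S(add(SSZ, mul(Z, Z))), mul(SSZ, add(SSSZ, mul(Z, Z))))
  [3] S(add(add(SSZ, mul(Z, Z)), mul(SSZ, add(SSSZ, mul(Z, Z)))))
  [4] S(add(S(add(SZ, mul(Z, Z))), mul(SSZ, add(SSSZ, mul(Z, Z)))))
  [5] S(S(add(add(SZ, mul(Z, Z)), mul(SSZ, add(SSSZ, mul(Z, Z))))))
  [6] S(S(add(S(add(Z, mul(Z, Z))), mul(SSZ, add(SSSZ, mul(Z, Z))))))
  [7] S(S(S(add(add(Z, mul(Z, Z)), mul(SSZ, add(SSSZ, mul(Z, Z)))))))
  [8] S(S(S(add(mul(Z, Z), mul(SSZ, add(SSSZ, mul(Z, Z)))))))
  [9] S(S(S(add(Z, mul(SSZ, add(SSSZ, mul(Z, Z)))))))
  [10] S(S(S(mul(SSZ, add(SSSZ, mul(Z, Z))))))
  [11] S(S(S(add(add(SSSZ, mul(Z, Z)), mul(SZ, add(SSSZ, mul(Z, Z)))))))
  [12] S(S(S(add(S(add(SSZ, mul(Z, Z))), mul(SZ, add(SSSZ, mul(Z, Z)))))))
  [13] S(S(S(S(add(add(SSZ, mul(Z, Z)), mul(SZ, add(SSSZ, mul(Z, Z))))))))
  [14] S(S(S(S(add(S(add(SZ, mul(Z, Z))), mul(SZ, add(SSSZ, mul(Z, Z))))))))
  [15] S(S(S(S(S(add(add(SZ, mul(Z, Z)), mul(SZ, add(SSSZ, mul(Z, Z)))))))))
  [16] S(S(S(S(S(add(S(add(Z, mul(Z, Z))), mul(SZ, add(SSSZ, mul(Z, Z)))))))))
  [17] S(S(S(S(S(S(add(add(Z, mul(Z, Z)), mul(SZ, add(SSSZ, mul(Z, Z))))))))))
  [18] S(S(S(S(S(S(add(mul(Z, Z), mul(SZ, add(SSSZ, mul(Z, Z))))))))))
  [19] S(S(S(S(S(S(add(Z, mul(SZ, add(SSSZ, mul(Z, Z))))))))))
  [20] S(S(S(S(S(S(mul(SZ, add(SSSZ, mul(Z, Z)))))))))
  [21] S(S(S(S(S(S(add(add(SSSZ, mul(Z, Z)), mul(Z, add(SSSZ, mul(Z, Z))))))))))
  [22] S(S(S(S(S(S(add(S(add(SSZ, mul(Z, Z))), mul(Z, add(SSSZ, mul(Z, Z))))))))))
  [23] S(S(S(S(S(S(S(add(add(SSZ, mul(Z, Z)), mul(Z, add(SSSZ, mul(Z, Z)))))))))))
  [24] S(S(S(S(S(S(S(add(S(add(SZ, mul(Z, Z))), mul(Z, add(SSSZ, mul(Z, Z)))))))))))
  [25] S(S(S(S(S(S(S(S(add(add(SZ, mul(Z, Z)), mul(Z, add(SSSZ, mul(Z, Z))))))))))))
  [26] S(S(S(S(S(S(S(S(add(S(add(Z, mul(Z, Z))), mul(Z, add(SSSZ, mul(Z, Z))))))))))))
  [27] S(S(S(S(S(S(S(S(S(add(add(Z, mul(Z, Z)), mul(Z, add(SSSZ, mul(Z, Z)))))))))))))
  [28] S(S(S(S(S(S(S(S(S(add(mul(Z, Z), mul(Z, add(SSSZ, mul(Z, Z)))))))))))))
  [29] S(S(S(S(S(S(S(S(S(add(Z, mul(Z, add(SSSZ, mul(Z, Z)))))))))))))
  [30] S(S(S(S(S(S(S(S(S(mul(Z, add(SSSZ, mul(Z, Z))))))))))))
  [31] S^9(Z)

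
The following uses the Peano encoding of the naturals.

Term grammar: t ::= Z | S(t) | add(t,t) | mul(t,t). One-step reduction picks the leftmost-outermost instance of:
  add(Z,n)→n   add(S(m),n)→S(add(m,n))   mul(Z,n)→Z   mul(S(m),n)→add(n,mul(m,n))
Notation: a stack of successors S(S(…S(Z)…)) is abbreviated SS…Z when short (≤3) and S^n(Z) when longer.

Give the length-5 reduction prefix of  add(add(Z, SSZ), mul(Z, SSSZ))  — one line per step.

  start: add(add(Z, SSZ), mul(Z, SSSZ))
  step 1: add(SSZ, mul(Z, SSSZ))
  step 2: S(add(SZ, mul(Z, SSSZ)))
  step 3: S(S(add(Z, mul(Z, SSSZ))))
  step 4: S(S(mul(Z, SSSZ)))
  step 5: SSZ

Answer: after 5 steps: SSZ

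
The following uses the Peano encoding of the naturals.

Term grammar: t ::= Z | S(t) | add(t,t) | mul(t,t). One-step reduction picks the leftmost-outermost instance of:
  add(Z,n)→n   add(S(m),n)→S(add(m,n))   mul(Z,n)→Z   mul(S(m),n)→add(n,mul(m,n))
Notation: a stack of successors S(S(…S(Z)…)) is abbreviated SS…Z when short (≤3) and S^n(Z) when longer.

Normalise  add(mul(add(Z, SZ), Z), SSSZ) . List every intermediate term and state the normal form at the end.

  start: add(mul(add(Z, SZ), Z), SSSZ)
  step 1: add(mul(SZ, Z), SSSZ)
  step 2: add(add(Z, mul(Z, Z)), SSSZ)
  step 3: add(mul(Z, Z), SSSZ)
  step 4: add(Z, SSSZ)
  step 5: SSSZ

Answer: normal form = SSSZ  (in 5 steps)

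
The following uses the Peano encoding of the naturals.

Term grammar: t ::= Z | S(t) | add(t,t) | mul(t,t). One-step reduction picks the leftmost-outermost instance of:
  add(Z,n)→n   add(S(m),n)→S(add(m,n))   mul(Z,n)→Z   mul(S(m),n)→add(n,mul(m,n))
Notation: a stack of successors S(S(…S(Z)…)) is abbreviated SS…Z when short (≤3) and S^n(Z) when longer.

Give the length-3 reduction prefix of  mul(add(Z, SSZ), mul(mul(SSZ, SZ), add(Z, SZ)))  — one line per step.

Answer: after 3 steps: add(mul(add(SZ, mul(SZ, SZ)), add(Z, SZ)), mul(SZ, mul(mul(SSZ, SZ), add(Z, SZ))))

Reduction:
  start: mul(add(Z, SSZ), mul(mul(SSZ, SZ), add(Z, SZ)))
  step 1: mul(SSZ, mul(mul(SSZ, SZ), add(Z, SZ)))
  step 2: add(mul(mul(SSZ, SZ), add(Z, SZ)), mul(SZ, mul(mul(SSZ, SZ), add(Z, SZ))))
  step 3: add(mul(add(SZ, mul(SZ, SZ)), add(Z, SZ)), mul(SZ, mul(mul(SSZ, SZ), add(Z, SZ))))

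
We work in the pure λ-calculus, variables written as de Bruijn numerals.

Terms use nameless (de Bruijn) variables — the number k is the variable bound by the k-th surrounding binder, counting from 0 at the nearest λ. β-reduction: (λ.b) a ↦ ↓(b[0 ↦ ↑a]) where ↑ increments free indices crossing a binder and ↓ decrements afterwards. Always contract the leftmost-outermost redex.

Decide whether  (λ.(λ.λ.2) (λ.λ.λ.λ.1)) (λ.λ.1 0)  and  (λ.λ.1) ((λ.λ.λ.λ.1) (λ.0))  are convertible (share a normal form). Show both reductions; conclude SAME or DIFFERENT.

Term A:
  start: (λ.(λ.λ.2) (λ.λ.λ.λ.1)) (λ.λ.1 0)
  →1  (λ.λ.λ.λ.1 0) (λ.λ.λ.λ.1)
  →2  λ.λ.λ.1 0

Term B:
  start: (λ.λ.1) ((λ.λ.λ.λ.1) (λ.0))
  →1  λ.(λ.λ.λ.λ.1) (λ.0)
  →2  λ.λ.λ.λ.1

Answer: DIFFERENT — A ⇓ λ.λ.λ.1 0, B ⇓ λ.λ.λ.λ.1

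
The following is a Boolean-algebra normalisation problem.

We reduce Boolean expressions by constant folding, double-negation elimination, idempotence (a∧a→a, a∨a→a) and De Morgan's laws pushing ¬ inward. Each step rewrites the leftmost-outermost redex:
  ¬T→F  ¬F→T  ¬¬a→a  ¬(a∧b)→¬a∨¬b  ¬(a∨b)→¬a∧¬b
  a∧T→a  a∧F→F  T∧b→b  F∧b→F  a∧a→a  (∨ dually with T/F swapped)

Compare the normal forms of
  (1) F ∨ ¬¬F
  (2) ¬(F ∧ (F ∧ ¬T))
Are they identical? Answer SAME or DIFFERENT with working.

Answer: DIFFERENT — A ⇓ F, B ⇓ T

Derivation:
Term A:
  start: F ∨ ¬¬F
  step 1: ¬¬F
  step 2: F

Term B:
  start: ¬(F ∧ (F ∧ ¬T))
  step 1: ¬F ∨ ¬(F ∧ ¬T)
  step 2: T ∨ ¬(F ∧ ¬T)
  step 3: T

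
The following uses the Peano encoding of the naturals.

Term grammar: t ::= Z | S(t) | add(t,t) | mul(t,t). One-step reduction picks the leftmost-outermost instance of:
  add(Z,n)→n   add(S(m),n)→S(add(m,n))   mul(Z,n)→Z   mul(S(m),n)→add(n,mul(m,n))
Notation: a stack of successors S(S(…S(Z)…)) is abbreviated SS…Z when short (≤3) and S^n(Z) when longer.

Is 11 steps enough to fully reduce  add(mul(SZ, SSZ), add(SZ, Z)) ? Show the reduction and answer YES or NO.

  start: add(mul(SZ, SSZ), add(SZ, Z))
  step 1: add(add(SSZ, mul(Z, SSZ)), add(SZ, Z))
  step 2: add(S(add(SZ, mul(Z, SSZ))), add(SZ, Z))
  step 3: S(add(add(SZ, mul(Z, SSZ)), add(SZ, Z)))
  step 4: S(add(S(add(Z, mul(Z, SSZ))), add(SZ, Z)))
  step 5: S(S(add(add(Z, mul(Z, SSZ)), add(SZ, Z))))
  step 6: S(S(add(mul(Z, SSZ), add(SZ, Z))))
  step 7: S(S(add(Z, add(SZ, Z))))
  step 8: S(S(add(SZ, Z)))
  step 9: S(S(S(add(Z, Z))))
  step 10: SSSZ

Answer: YES — reaches normal form SSSZ in 10 ≤ 11 steps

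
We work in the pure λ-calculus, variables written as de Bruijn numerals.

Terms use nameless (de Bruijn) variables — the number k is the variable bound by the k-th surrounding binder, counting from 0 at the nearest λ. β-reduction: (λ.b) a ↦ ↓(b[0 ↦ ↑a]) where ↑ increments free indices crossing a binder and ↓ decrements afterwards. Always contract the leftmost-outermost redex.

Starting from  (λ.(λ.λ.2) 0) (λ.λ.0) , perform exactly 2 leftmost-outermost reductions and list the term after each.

Answer: after 2 steps: λ.λ.λ.0

Reduction:
  start: (λ.(λ.λ.2) 0) (λ.λ.0)
  step 1: (λ.λ.λ.λ.0) (λ.λ.0)
  step 2: λ.λ.λ.0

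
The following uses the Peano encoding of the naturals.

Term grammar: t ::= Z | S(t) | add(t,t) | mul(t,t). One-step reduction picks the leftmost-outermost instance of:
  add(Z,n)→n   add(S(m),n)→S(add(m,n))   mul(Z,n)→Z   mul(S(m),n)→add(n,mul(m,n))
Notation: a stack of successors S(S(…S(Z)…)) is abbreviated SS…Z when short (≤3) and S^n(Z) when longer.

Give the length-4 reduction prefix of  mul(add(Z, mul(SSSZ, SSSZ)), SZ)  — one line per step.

Answer: after 4 steps: add(SZ, mul(add(SSZ, mul(SSZ, SSSZ)), SZ))

Reduction:
  start: mul(add(Z, mul(SSSZ, SSSZ)), SZ)
  step 1: mul(mul(SSSZ, SSSZ), SZ)
  step 2: mul(add(SSSZ, mul(SSZ, SSSZ)), SZ)
  step 3: mul(S(add(SSZ, mul(SSZ, SSSZ))), SZ)
  step 4: add(SZ, mul(add(SSZ, mul(SSZ, SSSZ)), SZ))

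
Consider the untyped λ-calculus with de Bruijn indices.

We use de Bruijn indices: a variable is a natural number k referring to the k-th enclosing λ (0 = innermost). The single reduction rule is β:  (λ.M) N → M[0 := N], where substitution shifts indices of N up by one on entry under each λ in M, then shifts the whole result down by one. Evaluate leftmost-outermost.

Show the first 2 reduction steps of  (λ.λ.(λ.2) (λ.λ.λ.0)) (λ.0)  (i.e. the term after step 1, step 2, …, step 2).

  start: (λ.λ.(λ.2) (λ.λ.λ.0)) (λ.0)
  →1  λ.(λ.λ.0) (λ.λ.λ.0)
  →2  λ.λ.0

Answer: after 2 steps: λ.λ.0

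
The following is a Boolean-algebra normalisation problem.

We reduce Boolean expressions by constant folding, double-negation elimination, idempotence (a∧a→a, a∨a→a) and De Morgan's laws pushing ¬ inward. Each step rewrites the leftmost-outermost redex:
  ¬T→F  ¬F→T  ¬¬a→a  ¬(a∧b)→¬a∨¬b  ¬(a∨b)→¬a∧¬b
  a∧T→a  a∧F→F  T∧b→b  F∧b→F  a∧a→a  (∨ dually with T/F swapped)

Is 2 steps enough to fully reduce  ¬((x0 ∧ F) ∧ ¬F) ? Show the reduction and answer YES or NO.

Answer: NO — after 2 steps the term is (¬x0 ∨ ¬F) ∨ ¬¬F, not yet normal

Working:
  start: ¬((x0 ∧ F) ∧ ¬F)
  [1] ¬(x0 ∧ F) ∨ ¬¬F
  [2] (¬x0 ∨ ¬F) ∨ ¬¬F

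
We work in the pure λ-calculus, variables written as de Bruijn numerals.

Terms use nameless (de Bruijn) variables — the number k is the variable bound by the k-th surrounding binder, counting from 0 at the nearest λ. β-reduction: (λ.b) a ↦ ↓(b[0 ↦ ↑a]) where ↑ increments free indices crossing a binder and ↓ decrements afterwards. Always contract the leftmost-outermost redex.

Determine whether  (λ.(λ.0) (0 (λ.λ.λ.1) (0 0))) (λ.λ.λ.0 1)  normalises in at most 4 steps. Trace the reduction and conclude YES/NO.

  start: (λ.(λ.0) (0 (λ.λ.λ.1) (0 0))) (λ.λ.λ.0 1)
  [1] (λ.0) ((λ.λ.λ.0 1) (λ.λ.λ.1) ((λ.λ.λ.0 1) (λ.λ.λ.0 1)))
  [2] (λ.λ.λ.0 1) (λ.λ.λ.1) ((λ.λ.λ.0 1) (λ.λ.λ.0 1))
  [3] (λ.λ.0 1) ((λ.λ.λ.0 1) (λ.λ.λ.0 1))
  [4] λ.0 ((λ.λ.λ.0 1) (λ.λ.λ.0 1))

Answer: NO — after 4 steps the term is λ.0 ((λ.λ.λ.0 1) (λ.λ.λ.0 1)), not yet normal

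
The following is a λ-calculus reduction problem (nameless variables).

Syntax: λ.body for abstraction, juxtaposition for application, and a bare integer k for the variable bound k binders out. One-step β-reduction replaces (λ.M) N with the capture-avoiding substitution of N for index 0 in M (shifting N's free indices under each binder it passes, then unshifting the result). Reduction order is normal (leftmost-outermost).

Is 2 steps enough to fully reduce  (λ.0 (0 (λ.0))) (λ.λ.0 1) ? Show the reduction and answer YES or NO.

  start: (λ.0 (0 (λ.0))) (λ.λ.0 1)
  step 1: (λ.λ.0 1) ((λ.λ.0 1) (λ.0))
  step 2: λ.0 ((λ.λ.0 1) (λ.0))

Answer: NO — after 2 steps the term is λ.0 ((λ.λ.0 1) (λ.0)), not yet normal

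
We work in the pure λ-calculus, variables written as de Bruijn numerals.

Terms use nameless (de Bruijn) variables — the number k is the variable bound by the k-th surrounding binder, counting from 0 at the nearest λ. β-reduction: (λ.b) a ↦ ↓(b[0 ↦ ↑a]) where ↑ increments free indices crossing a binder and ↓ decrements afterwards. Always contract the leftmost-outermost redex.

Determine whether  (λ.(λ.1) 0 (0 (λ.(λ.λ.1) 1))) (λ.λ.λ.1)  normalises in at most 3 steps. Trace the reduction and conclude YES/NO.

Answer: YES — reaches normal form λ.λ.1 in 3 ≤ 3 steps

Derivation:
  start: (λ.(λ.1) 0 (0 (λ.(λ.λ.1) 1))) (λ.λ.λ.1)
  →1  (λ.λ.λ.λ.1) (λ.λ.λ.1) ((λ.λ.λ.1) (λ.(λ.λ.1) (λ.λ.λ.1)))
  →2  (λ.λ.λ.1) ((λ.λ.λ.1) (λ.(λ.λ.1) (λ.λ.λ.1)))
  →3  λ.λ.1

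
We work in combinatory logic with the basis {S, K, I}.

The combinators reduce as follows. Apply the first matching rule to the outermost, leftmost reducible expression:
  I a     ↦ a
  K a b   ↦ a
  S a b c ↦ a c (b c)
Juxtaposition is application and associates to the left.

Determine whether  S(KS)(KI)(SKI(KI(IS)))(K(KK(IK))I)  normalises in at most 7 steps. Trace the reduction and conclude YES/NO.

Answer: YES — reaches normal form SIK in 5 ≤ 7 steps

Derivation:
  start: S(KS)(KI)(SKI(KI(IS)))(K(KK(IK))I)
  [1] KS(SKI(KI(IS)))(KI(SKI(KI(IS))))(K(KK(IK))I)
  [2] S(KI(SKI(KI(IS))))(K(KK(IK))I)
  [3] SI(K(KK(IK))I)
  [4] SI(KK(IK))
  [5] SIK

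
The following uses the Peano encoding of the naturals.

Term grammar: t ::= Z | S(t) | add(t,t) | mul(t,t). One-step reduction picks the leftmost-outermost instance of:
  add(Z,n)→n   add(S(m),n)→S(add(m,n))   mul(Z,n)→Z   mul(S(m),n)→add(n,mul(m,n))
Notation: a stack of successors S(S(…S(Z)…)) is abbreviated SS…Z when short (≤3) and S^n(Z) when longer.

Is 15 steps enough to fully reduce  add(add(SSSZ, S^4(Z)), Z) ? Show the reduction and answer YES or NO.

  start: add(add(SSSZ, S^4(Z)), Z)
  [1] add(S(add(SSZ, S^4(Z))), Z)
  [2] S(add(add(SSZ, S^4(Z)), Z))
  [3] S(add(S(add(SZ, S^4(Z))), Z))
  [4] S(S(add(add(SZ, S^4(Z)), Z)))
  [5] S(S(add(S(add(Z, S^4(Z))), Z)))
  [6] S(S(S(add(add(Z, S^4(Z)), Z))))
  [7] S(S(S(add(S^4(Z), Z))))
  [8] S(S(S(S(add(SSSZ, Z)))))
  [9] S(S(S(S(S(add(SSZ, Z))))))
  [10] S(S(S(S(S(S(add(SZ, Z)))))))
  [11] S(S(S(S(S(S(S(add(Z, Z))))))))
  [12] S^7(Z)

Answer: YES — reaches normal form S^7(Z) in 12 ≤ 15 steps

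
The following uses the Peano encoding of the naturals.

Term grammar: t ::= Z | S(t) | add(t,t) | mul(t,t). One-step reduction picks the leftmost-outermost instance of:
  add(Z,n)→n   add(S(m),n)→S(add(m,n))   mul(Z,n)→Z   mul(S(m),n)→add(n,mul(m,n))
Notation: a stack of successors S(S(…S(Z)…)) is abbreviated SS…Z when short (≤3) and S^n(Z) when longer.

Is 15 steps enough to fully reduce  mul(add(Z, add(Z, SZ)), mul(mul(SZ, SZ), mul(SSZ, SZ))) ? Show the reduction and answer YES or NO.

Answer: NO — after 15 steps the term is S(S(add(add(add(Z, mul(Z, SZ)), mul(add(Z, mul(Z, SZ)), mul(SSZ, SZ))), mul(Z, mul(mul(SZ, SZ), mul(SSZ, SZ)))))), not yet normal

Derivation:
  start: mul(add(Z, add(Z, SZ)), mul(mul(SZ, SZ), mul(SSZ, SZ)))
  [1] mul(add(Z, SZ), mul(mul(SZ, SZ), mul(SSZ, SZ)))
  [2] mul(SZ, mul(mul(SZ, SZ), mul(SSZ, SZ)))
  [3] add(mul(mul(SZ, SZ), mul(SSZ, SZ)), mul(Z, mul(mul(SZ, SZ), mul(SSZ, SZ))))
  [4] add(mul(add(SZ, mul(Z, SZ)), mul(SSZ, SZ)), mul(Z, mul(mul(SZ, SZ), mul(SSZ, SZ))))
  [5] add(mul(S(add(Z, mul(Z, SZ))), mul(SSZ, SZ)), mul(Z, mul(mul(SZ, SZ), mul(SSZ, SZ))))
  [6] add(add(mul(SSZ, SZ), mul(add(Z, mul(Z, SZ)), mul(SSZ, SZ))), mul(Z, mul(mul(SZ, SZ), mul(SSZ, SZ))))
  [7] add(add(add(SZ, mul(SZ, SZ)), mul(add(Z, mul(Z, SZ)), mul(SSZ, SZ))), mul(Z, mul(mul(SZ, SZ), mul(SSZ, SZ))))
  [8] add(add(S(add(Z, mul(SZ, SZ))), mul(add(Z, mul(Z, SZ)), mul(SSZ, SZ))), mul(Z, mul(mul(SZ, SZ), mul(SSZ, SZ))))
  [9] add(S(add(add(Z, mul(SZ, SZ)), mul(add(Z, mul(Z, SZ)), mul(SSZ, SZ)))), mul(Z, mul(mul(SZ, SZ), mul(SSZ, SZ))))
  [10] S(add(add(add(Z, mul(SZ, SZ)), mul(add(Z, mul(Z, SZ)), mul(SSZ, SZ))), mul(Z, mul(mul(SZ, SZ), mul(SSZ, SZ)))))
  [11] S(add(add(mul(SZ, SZ), mul(add(Z, mul(Z, SZ)), mul(SSZ, SZ))), mul(Z, mul(mul(SZ, SZ), mul(SSZ, SZ)))))
  [12] S(add(add(add(SZ, mul(Z, SZ)), mul(add(Z, mul(Z, SZ)), mul(SSZ, SZ))), mul(Z, mul(mul(SZ, SZ), mul(SSZ, SZ)))))
  [13] S(add(add(S(add(Z, mul(Z, SZ))), mul(add(Z, mul(Z, SZ)), mul(SSZ, SZ))), mul(Z, mul(mul(SZ, SZ), mul(SSZ, SZ)))))
  [14] S(add(S(add(add(Z, mul(Z, SZ)), mul(add(Z, mul(Z, SZ)), mul(SSZ, SZ)))), mul(Z, mul(mul(SZ, SZ), mul(SSZ, SZ)))))
  [15] S(S(add(add(add(Z, mul(Z, SZ)), mul(add(Z, mul(Z, SZ)), mul(SSZ, SZ))), mul(Z, mul(mul(SZ, SZ), mul(SSZ, SZ))))))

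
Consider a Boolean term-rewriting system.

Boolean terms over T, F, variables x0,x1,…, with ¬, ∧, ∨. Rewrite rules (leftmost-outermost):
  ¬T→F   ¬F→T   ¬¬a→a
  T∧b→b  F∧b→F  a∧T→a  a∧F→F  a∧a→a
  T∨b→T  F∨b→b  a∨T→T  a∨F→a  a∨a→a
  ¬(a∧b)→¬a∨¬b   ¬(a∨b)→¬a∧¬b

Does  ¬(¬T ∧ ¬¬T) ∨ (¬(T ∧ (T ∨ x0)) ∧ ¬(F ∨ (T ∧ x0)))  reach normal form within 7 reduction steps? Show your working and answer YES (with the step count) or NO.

  start: ¬(¬T ∧ ¬¬T) ∨ (¬(T ∧ (T ∨ x0)) ∧ ¬(F ∨ (T ∧ x0)))
  [1] (¬¬T ∨ ¬¬¬T) ∨ (¬(T ∧ (T ∨ x0)) ∧ ¬(F ∨ (T ∧ x0)))
  [2] (T ∨ ¬¬¬T) ∨ (¬(T ∧ (T ∨ x0)) ∧ ¬(F ∨ (T ∧ x0)))
  [3] T ∨ (¬(T ∧ (T ∨ x0)) ∧ ¬(F ∨ (T ∧ x0)))
  [4] T

Answer: YES — reaches normal form T in 4 ≤ 7 steps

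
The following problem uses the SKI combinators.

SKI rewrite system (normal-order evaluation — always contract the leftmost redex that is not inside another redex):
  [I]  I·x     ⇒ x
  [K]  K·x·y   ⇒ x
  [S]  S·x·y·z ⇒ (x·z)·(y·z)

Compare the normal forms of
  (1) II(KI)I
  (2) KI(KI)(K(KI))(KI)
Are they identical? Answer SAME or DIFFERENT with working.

Term A:
  start: II(KI)I
  step 1: I(KI)I
  step 2: KII
  step 3: I

Term B:
  start: KI(KI)(K(KI))(KI)
  step 1: I(K(KI))(KI)
  step 2: K(KI)(KI)
  step 3: KI

Answer: DIFFERENT — A ⇓ I, B ⇓ KI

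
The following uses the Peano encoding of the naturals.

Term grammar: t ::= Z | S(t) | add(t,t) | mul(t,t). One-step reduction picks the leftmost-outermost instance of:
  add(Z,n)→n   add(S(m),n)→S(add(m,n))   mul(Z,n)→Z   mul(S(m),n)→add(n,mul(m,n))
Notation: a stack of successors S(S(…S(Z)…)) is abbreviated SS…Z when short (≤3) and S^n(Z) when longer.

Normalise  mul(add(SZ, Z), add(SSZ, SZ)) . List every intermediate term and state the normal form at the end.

  start: mul(add(SZ, Z), add(SSZ, SZ))
  →1  mul(S(add(Z, Z)), add(SSZ, SZ))
  →2  add(add(SSZ, SZ), mul(add(Z, Z), add(SSZ, SZ)))
  →3  add(S(add(SZ, SZ)), mul(add(Z, Z), add(SSZ, SZ)))
  →4  S(add(add(SZ, SZ), mul(add(Z, Z), add(SSZ, SZ))))
  →5  S(add(S(add(Z, SZ)), mul(add(Z, Z), add(SSZ, SZ))))
  →6  S(S(add(add(Z, SZ), mul(add(Z, Z), add(SSZ, SZ)))))
  →7  S(S(add(SZ, mul(add(Z, Z), add(SSZ, SZ)))))
  →8  S(S(S(add(Z, mul(add(Z, Z), add(SSZ, SZ))))))
  →9  S(S(S(mul(add(Z, Z), add(SSZ, SZ)))))
  →10  S(S(S(mul(Z, add(SSZ, SZ)))))
  →11  SSSZ

Answer: normal form = SSSZ  (in 11 steps)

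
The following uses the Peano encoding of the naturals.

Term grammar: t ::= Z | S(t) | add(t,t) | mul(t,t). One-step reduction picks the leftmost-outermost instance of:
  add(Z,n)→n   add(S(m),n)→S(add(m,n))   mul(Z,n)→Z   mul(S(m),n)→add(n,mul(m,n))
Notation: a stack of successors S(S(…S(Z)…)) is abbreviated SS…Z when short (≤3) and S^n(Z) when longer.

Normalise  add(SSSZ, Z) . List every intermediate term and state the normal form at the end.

Answer: normal form = SSSZ  (in 4 steps)

Derivation:
  start: add(SSSZ, Z)
  step 1: S(add(SSZ, Z))
  step 2: S(S(add(SZ, Z)))
  step 3: S(S(S(add(Z, Z))))
  step 4: SSSZ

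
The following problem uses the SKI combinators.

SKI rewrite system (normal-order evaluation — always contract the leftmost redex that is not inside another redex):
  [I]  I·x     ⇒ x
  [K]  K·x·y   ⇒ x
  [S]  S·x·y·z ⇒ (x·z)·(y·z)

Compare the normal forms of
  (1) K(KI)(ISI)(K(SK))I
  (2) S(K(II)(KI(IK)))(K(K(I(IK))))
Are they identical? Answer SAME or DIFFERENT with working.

Term A:
  start: K(KI)(ISI)(K(SK))I
  step 1: KI(K(SK))I
  step 2: II
  step 3: I

Term B:
  start: S(K(II)(KI(IK)))(K(K(I(IK))))
  step 1: S(II)(K(K(I(IK))))
  step 2: SI(K(K(I(IK))))
  step 3: SI(K(K(IK)))
  step 4: SI(K(KK))

Answer: DIFFERENT — A ⇓ I, B ⇓ SI(K(KK))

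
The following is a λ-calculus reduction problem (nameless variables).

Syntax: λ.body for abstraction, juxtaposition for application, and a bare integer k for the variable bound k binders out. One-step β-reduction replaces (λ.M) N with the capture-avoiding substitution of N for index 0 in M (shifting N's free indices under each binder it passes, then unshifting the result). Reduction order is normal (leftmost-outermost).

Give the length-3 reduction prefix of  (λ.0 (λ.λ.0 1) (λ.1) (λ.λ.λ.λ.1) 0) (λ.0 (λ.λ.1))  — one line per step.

  start: (λ.0 (λ.λ.0 1) (λ.1) (λ.λ.λ.λ.1) 0) (λ.0 (λ.λ.1))
  [1] (λ.0 (λ.λ.1)) (λ.λ.0 1) (λ.λ.0 (λ.λ.1)) (λ.λ.λ.λ.1) (λ.0 (λ.λ.1))
  [2] (λ.λ.0 1) (λ.λ.1) (λ.λ.0 (λ.λ.1)) (λ.λ.λ.λ.1) (λ.0 (λ.λ.1))
  [3] (λ.0 (λ.λ.1)) (λ.λ.0 (λ.λ.1)) (λ.λ.λ.λ.1) (λ.0 (λ.λ.1))

Answer: after 3 steps: (λ.0 (λ.λ.1)) (λ.λ.0 (λ.λ.1)) (λ.λ.λ.λ.1) (λ.0 (λ.λ.1))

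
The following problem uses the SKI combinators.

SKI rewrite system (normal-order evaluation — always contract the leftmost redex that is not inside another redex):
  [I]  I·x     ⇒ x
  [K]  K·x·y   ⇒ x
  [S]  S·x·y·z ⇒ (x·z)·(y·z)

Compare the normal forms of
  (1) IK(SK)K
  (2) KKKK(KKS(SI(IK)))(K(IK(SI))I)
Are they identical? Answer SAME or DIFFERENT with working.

Answer: DIFFERENT — A ⇓ SK, B ⇓ K(K(SI))

Reduction:
Term A:
  start: IK(SK)K
  step 1: K(SK)K
  step 2: SK

Term B:
  start: KKKK(KKS(SI(IK)))(K(IK(SI))I)
  step 1: KK(KKS(SI(IK)))(K(IK(SI))I)
  step 2: K(K(IK(SI))I)
  step 3: K(IK(SI))
  step 4: K(K(SI))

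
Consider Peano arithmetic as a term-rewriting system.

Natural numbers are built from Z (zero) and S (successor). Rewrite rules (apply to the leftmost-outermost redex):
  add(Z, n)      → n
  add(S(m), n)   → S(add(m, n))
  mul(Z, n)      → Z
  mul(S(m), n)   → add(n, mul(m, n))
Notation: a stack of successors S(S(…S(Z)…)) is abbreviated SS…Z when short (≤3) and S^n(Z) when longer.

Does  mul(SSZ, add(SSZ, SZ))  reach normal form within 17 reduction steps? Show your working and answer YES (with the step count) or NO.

  start: mul(SSZ, add(SSZ, SZ))
  [1] add(add(SSZ, SZ), mul(SZ, add(SSZ, SZ)))
  [2] add(S(add(SZ, SZ)), mul(SZ, add(SSZ, SZ)))
  [3] S(add(add(SZ, SZ), mul(SZ, add(SSZ, SZ))))
  [4] S(add(S(add(Z, SZ)), mul(SZ, add(SSZ, SZ))))
  [5] S(S(add(add(Z, SZ), mul(SZ, add(SSZ, SZ)))))
  [6] S(S(add(SZ, mul(SZ, add(SSZ, SZ)))))
  [7] S(S(S(add(Z, mul(SZ, add(SSZ, SZ))))))
  [8] S(S(S(mul(SZ, add(SSZ, SZ)))))
  [9] S(S(S(add(add(SSZ, SZ), mul(Z, add(SSZ, SZ))))))
  [10] S(S(S(add(S(add(SZ, SZ)), mul(Z, add(SSZ, SZ))))))
  [11] S(S(S(S(add(add(SZ, SZ), mul(Z, add(SSZ, SZ)))))))
  [12] S(S(S(S(add(S(add(Z, SZ)), mul(Z, add(SSZ, SZ)))))))
  [13] S(S(S(S(S(add(add(Z, SZ), mul(Z, add(SSZ, SZ))))))))
  [14] S(S(S(S(S(add(SZ, mul(Z, add(SSZ, SZ))))))))
  [15] S(S(S(S(S(S(add(Z, mul(Z, add(SSZ, SZ)))))))))
  [16] S(S(S(S(S(S(mul(Z, add(SSZ, SZ))))))))
  [17] S^6(Z)

Answer: YES — reaches normal form S^6(Z) in 17 ≤ 17 steps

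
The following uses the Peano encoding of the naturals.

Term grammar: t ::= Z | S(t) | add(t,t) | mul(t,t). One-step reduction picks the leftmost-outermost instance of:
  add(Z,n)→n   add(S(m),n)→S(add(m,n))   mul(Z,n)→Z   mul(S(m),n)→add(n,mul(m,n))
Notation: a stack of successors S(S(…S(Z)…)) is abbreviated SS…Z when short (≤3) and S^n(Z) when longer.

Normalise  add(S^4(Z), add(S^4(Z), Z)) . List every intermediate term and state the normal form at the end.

Answer: normal form = S^8(Z)  (in 10 steps)

Reduction:
  start: add(S^4(Z), add(S^4(Z), Z))
  [1] S(add(SSSZ, add(S^4(Z), Z)))
  [2] S(S(add(SSZ, add(S^4(Z), Z))))
  [3] S(S(S(add(SZ, add(S^4(Z), Z)))))
  [4] S(S(S(S(add(Z, add(S^4(Z), Z))))))
  [5] S(S(S(S(add(S^4(Z), Z)))))
  [6] S(S(S(S(S(add(SSSZ, Z))))))
  [7] S(S(S(S(S(S(add(SSZ, Z)))))))
  [8] S(S(S(S(S(S(S(add(SZ, Z))))))))
  [9] S(S(S(S(S(S(S(S(add(Z, Z)))))))))
  [10] S^8(Z)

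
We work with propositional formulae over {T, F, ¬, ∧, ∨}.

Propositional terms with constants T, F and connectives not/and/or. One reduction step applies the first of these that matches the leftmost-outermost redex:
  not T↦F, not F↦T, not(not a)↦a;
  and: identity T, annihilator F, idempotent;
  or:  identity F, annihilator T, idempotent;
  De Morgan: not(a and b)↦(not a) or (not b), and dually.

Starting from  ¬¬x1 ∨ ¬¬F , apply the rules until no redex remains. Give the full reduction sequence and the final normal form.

Answer: normal form = x1  (in 3 steps)

Derivation:
  start: ¬¬x1 ∨ ¬¬F
  →1  x1 ∨ ¬¬F
  →2  x1 ∨ F
  →3  x1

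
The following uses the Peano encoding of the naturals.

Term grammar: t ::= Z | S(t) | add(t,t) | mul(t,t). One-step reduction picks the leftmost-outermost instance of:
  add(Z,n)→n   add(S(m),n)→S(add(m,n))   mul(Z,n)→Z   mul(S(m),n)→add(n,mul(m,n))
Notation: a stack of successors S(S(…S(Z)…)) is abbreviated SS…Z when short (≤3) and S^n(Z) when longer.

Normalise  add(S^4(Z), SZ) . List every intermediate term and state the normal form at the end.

Answer: normal form = S^5(Z)  (in 5 steps)

Working:
  start: add(S^4(Z), SZ)
  [1] S(add(SSSZ, SZ))
  [2] S(S(add(SSZ, SZ)))
  [3] S(S(S(add(SZ, SZ))))
  [4] S(S(S(S(add(Z, SZ)))))
  [5] S^5(Z)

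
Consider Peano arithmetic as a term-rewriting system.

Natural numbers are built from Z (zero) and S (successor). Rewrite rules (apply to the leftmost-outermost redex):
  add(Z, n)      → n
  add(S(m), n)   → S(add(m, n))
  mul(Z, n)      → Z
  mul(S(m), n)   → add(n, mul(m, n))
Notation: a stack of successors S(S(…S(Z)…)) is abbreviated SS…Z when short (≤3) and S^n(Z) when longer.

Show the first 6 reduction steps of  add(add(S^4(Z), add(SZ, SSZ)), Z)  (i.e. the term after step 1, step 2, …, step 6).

Answer: after 6 steps: S(S(S(add(add(SZ, add(SZ, SSZ)), Z))))

Reduction:
  start: add(add(S^4(Z), add(SZ, SSZ)), Z)
  →1  add(S(add(SSSZ, add(SZ, SSZ))), Z)
  →2  S(add(add(SSSZ, add(SZ, SSZ)), Z))
  →3  S(add(S(add(SSZ, add(SZ, SSZ))), Z))
  →4  S(S(add(add(SSZ, add(SZ, SSZ)), Z)))
  →5  S(S(add(S(add(SZ, add(SZ, SSZ))), Z)))
  →6  S(S(S(add(add(SZ, add(SZ, SSZ)), Z))))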